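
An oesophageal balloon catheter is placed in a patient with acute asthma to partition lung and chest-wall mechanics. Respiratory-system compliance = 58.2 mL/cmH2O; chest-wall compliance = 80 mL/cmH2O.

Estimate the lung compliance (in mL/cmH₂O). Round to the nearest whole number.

1/CL = 1/Crs − 1/Ccw.
1/CL = 1/58.2 − 1/80 = 0.004682.
CL = 213.58 mL/cmH2O.

214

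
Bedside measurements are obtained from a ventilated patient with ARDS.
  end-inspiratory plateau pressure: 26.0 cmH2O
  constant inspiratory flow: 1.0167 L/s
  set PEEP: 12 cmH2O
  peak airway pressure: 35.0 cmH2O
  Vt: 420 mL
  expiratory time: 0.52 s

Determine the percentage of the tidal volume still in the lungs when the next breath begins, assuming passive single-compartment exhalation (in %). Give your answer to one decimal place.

R = (PIP − Pplat)/V̇ = (35.0 − 26.0) / 1.0167 = 9.0/1.0167 = 8.852 cmH2O·s/L.
C = Vt/(Pplat − PEEP) = 420.0 / (26.0 − 12) = 420.0/14.0 = 30.0 mL/cmH2O.
τ = R × C = 8.852 × 0.03 L/cmH2O = 0.2656 s.
Fraction remaining at end-expiration = e^(−Te/τ) = e^(−0.52/0.2656) = 0.1412 → 14.12%.

14.1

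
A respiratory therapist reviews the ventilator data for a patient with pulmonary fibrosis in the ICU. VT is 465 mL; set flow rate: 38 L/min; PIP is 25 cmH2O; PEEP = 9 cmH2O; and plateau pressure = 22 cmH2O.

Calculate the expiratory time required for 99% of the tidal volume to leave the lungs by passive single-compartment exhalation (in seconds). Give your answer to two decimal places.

Flow: 38 L/min ÷ 60 = 0.6333 L/s.
R = (PIP − Pplat)/V̇ = (25 − 22) / 0.6333 = 3.0/0.6333 = 4.737 cmH2O·s/L.
C = Vt/(Pplat − PEEP) = 465.0 / (22 − 9) = 465.0/13.0 = 35.769 mL/cmH2O.
τ = R × C = 4.737 × 0.03577 L/cmH2O = 0.1694 s.
t = −τ·ln(1 − 0.99) = −0.1694·ln(0.01) = 0.7801 s.

0.78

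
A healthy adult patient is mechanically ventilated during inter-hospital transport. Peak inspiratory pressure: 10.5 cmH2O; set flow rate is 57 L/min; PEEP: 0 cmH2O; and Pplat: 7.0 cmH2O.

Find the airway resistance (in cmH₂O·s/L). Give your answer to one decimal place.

Flow: 57 L/min ÷ 60 = 0.95 L/s.
Raw = (PIP − Pplat) / flow = (10.5 − 7.0) / 0.95 = 3.5 / 0.95 = 3.684 cmH2O·s/L.

3.7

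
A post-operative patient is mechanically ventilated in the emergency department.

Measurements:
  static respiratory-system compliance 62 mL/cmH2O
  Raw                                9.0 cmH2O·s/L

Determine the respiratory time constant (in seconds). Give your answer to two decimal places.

0.56

τ = R × C = 9.0 × 62 mL/cmH2O = 9.0 × 0.062 L/cmH2O = 0.558 s.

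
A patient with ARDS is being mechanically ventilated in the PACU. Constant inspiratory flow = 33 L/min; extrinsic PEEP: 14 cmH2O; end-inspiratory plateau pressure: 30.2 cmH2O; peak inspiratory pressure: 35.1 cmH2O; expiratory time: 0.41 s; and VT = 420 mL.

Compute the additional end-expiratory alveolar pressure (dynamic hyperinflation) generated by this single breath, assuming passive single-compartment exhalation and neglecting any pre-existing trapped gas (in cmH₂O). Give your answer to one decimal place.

2.7

Flow: 33 L/min ÷ 60 = 0.55 L/s.
R = (PIP − Pplat)/V̇ = (35.1 − 30.2) / 0.55 = 4.9/0.55 = 8.909 cmH2O·s/L.
C = Vt/(Pplat − PEEP) = 420.0 / (30.2 − 14) = 420.0/16.2 = 25.926 mL/cmH2O.
τ = R × C = 8.909 × 0.02593 L/cmH2O = 0.231 s.
Fraction remaining = e^(−Te/τ) = e^(−0.41/0.231) = 0.1695; trapped volume = 420.0 × 0.1695 = 71.19 mL.
Additional alveolar pressure from trapping ≈ V_trapped / C = 71.19 / 25.926 = 2.746 cmH2O.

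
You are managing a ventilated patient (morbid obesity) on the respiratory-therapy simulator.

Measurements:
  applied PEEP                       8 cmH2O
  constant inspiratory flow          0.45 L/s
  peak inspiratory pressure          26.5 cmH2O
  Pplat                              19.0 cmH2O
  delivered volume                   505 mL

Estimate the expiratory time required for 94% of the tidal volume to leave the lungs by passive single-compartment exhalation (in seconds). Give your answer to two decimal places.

2.15

R = (PIP − Pplat)/V̇ = (26.5 − 19.0) / 0.45 = 7.5/0.45 = 16.667 cmH2O·s/L.
C = Vt/(Pplat − PEEP) = 505.0 / (19.0 − 8) = 505.0/11.0 = 45.909 mL/cmH2O.
τ = R × C = 16.667 × 0.04591 L/cmH2O = 0.7652 s.
t = −τ·ln(1 − 0.94) = −0.7652·ln(0.06) = 2.153 s.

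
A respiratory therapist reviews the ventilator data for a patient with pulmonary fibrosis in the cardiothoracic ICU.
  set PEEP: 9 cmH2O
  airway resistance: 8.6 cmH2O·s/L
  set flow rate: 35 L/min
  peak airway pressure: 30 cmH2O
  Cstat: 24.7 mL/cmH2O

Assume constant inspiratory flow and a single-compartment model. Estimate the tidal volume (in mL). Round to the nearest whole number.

Flow: 35 L/min ÷ 60 = 0.5833 L/s.
Equation of motion (constant flow): PIP = Vt/C + R·V̇ + PEEP.
Vt/C = PIP − R·V̇ − PEEP = 30 − 5.016 − 9 = 15.984 cmH2O.
Vt = C × 15.984 = 24.7 × 15.984 = 394.8 mL.

395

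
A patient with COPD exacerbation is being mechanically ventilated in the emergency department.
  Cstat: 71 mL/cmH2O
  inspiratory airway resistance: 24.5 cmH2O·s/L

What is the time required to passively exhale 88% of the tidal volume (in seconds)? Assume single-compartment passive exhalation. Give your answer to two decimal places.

τ = R × C = 24.5 × 71 mL/cmH2O = 24.5 × 0.071 L/cmH2O = 1.74 s.
Exhaled fraction f = 1 − e^(−t/τ) → t = −τ·ln(1 − f) = −1.74·ln(0.12) = 3.689 s.

3.69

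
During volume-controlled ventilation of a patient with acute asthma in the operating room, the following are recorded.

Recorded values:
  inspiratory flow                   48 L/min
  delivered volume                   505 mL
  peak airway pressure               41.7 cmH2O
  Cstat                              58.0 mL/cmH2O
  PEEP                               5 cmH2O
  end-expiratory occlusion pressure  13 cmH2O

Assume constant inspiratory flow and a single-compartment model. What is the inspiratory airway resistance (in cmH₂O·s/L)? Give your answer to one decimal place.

25.0

Flow: 48 L/min ÷ 60 = 0.8 L/s.
Total PEEP = 13 cmH2O (set 5 + intrinsic 8); this is the baseline alveolar pressure.
Equation of motion (constant flow): PIP = Vt/C + R·V̇ + PEEP.
R·V̇ = PIP − Vt/C − PEEP = 41.7 − 505/58.0 − 13 = 41.7 − 8.707 − 13 = 19.993 cmH2O.
R = 19.993 / 0.8 = 24.991 cmH2O·s/L.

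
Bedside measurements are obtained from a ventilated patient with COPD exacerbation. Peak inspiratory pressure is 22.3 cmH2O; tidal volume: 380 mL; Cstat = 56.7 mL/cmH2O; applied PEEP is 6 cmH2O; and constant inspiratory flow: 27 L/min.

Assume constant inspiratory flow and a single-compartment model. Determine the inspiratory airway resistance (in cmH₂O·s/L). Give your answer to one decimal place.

21.3

Flow: 27 L/min ÷ 60 = 0.45 L/s.
Equation of motion (constant flow): PIP = Vt/C + R·V̇ + PEEP.
R·V̇ = PIP − Vt/C − PEEP = 22.3 − 380/56.7 − 6 = 22.3 − 6.702 − 6 = 9.598 cmH2O.
R = 9.598 / 0.45 = 21.329 cmH2O·s/L.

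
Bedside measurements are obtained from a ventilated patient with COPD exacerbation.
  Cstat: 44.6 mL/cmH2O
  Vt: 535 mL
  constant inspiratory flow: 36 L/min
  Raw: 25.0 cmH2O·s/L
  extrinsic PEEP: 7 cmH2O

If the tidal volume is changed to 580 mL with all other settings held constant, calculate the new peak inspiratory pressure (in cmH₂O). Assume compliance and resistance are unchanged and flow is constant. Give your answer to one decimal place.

35.0

Flow: 36 L/min ÷ 60 = 0.6 L/s.
PIP = Vt/C + R·V̇ + PEEP (constant-flow equation of motion).
Only the elastic term changes: ΔPIP = ΔVt / C = (580 − 535) / 44.6 = 1.009 cmH2O.
Original PIP = 535/44.6 + 25.0×0.6 + 7 = 33.996 cmH2O; new PIP = 33.996 + (1.009) = 35.005 cmH2O.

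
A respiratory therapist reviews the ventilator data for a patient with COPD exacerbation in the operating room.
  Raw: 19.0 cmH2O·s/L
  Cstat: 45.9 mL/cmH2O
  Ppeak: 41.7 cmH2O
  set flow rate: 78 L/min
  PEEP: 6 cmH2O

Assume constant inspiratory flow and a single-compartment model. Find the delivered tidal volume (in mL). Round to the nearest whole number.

Flow: 78 L/min ÷ 60 = 1.3 L/s.
Equation of motion (constant flow): PIP = Vt/C + R·V̇ + PEEP.
Vt/C = PIP − R·V̇ − PEEP = 41.7 − 24.7 − 6 = 11.0 cmH2O.
Vt = C × 11.0 = 45.9 × 11.0 = 504.9 mL.

505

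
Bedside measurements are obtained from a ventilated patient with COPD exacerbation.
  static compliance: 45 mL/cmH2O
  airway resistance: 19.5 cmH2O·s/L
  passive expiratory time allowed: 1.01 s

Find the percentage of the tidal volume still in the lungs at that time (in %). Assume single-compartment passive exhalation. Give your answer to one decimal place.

τ = R × C = 19.5 × 45 mL/cmH2O = 19.5 × 0.045 L/cmH2O = 0.8775 s.
Passive exhalation: V(t)/V₀ = e^(−t/τ) = e^(−1.01/0.8775) = 0.3163.
Fraction remaining = 0.3163 → 31.63%.

31.6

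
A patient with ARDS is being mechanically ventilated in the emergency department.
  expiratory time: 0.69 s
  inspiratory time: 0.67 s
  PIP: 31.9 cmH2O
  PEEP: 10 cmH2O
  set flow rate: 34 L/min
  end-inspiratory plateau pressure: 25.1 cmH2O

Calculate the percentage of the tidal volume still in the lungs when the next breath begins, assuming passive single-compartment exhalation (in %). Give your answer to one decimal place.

10.2

Flow: 34 L/min ÷ 60 = 0.5667 L/s.
Vt = flow × Ti = 0.5667 L/s × 0.67 s × 1000 mL/L = 379.69 mL.
R = (PIP − Pplat)/V̇ = (31.9 − 25.1) / 0.5667 = 6.8/0.5667 = 11.999 cmH2O·s/L.
C = Vt/(Pplat − PEEP) = 379.69 / (25.1 − 10) = 379.69/15.1 = 25.145 mL/cmH2O.
τ = R × C = 11.999 × 0.02515 L/cmH2O = 0.3018 s.
Fraction remaining at end-expiration = e^(−Te/τ) = e^(−0.69/0.3018) = 0.1016 → 10.16%.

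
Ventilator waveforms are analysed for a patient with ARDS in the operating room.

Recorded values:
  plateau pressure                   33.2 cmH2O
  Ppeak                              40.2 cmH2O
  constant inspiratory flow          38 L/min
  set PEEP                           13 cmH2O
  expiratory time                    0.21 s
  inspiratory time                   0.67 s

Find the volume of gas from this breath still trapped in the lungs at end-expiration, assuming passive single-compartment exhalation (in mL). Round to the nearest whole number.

172

Flow: 38 L/min ÷ 60 = 0.6333 L/s.
Vt = flow × Ti = 0.6333 L/s × 0.67 s × 1000 mL/L = 424.31 mL.
R = (PIP − Pplat)/V̇ = (40.2 − 33.2) / 0.6333 = 7.0/0.6333 = 11.053 cmH2O·s/L.
C = Vt/(Pplat − PEEP) = 424.31 / (33.2 − 13) = 424.31/20.2 = 21.005 mL/cmH2O.
τ = R × C = 11.053 × 0.02101 L/cmH2O = 0.2322 s.
Fraction remaining = e^(−Te/τ) = e^(−0.21/0.2322) = 0.4048.
Trapped volume = 424.31 × 0.4048 = 171.76 mL.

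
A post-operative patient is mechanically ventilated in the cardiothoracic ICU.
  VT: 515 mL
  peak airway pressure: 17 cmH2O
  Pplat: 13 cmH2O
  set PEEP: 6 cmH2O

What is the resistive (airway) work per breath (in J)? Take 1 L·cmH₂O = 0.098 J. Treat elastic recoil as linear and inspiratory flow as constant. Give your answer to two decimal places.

With constant inspiratory flow the resistive pressure is constant at PIP − Pplat = 17 − 13 = 4.0 cmH2O, so resistive work = 4.0 × 0.515 = 2.06 L·cmH2O.
× 0.098 J/(L·cmH2O) → 0.2019 J.

0.20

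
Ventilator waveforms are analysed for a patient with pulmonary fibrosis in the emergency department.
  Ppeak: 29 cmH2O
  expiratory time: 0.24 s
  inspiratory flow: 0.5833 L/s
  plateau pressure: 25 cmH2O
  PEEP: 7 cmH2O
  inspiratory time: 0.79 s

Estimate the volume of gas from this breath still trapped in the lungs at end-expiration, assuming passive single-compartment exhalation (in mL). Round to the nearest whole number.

Vt = flow × Ti = 0.5833 L/s × 0.79 s × 1000 mL/L = 460.81 mL.
R = (PIP − Pplat)/V̇ = (29 − 25) / 0.5833 = 4.0/0.5833 = 6.858 cmH2O·s/L.
C = Vt/(Pplat − PEEP) = 460.81 / (25 − 7) = 460.81/18.0 = 25.601 mL/cmH2O.
τ = R × C = 6.858 × 0.0256 L/cmH2O = 0.1756 s.
Fraction remaining = e^(−Te/τ) = e^(−0.24/0.1756) = 0.2549.
Trapped volume = 460.81 × 0.2549 = 117.46 mL.

117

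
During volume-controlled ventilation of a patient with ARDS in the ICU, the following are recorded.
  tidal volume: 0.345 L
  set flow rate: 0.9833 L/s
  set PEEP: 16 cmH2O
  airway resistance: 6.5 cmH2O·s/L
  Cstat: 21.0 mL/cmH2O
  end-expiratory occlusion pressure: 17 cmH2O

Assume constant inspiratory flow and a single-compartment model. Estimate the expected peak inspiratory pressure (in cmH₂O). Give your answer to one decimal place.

Total PEEP = 17 cmH2O (set 16 + intrinsic 1); this is the baseline alveolar pressure.
Equation of motion (constant flow): PIP = Vt/C + R·V̇ + PEEP.
PIP = 345/21.0 + 6.5×0.9833 + 17 = 16.429 + 6.391 + 17 = 39.82 cmH2O.

39.8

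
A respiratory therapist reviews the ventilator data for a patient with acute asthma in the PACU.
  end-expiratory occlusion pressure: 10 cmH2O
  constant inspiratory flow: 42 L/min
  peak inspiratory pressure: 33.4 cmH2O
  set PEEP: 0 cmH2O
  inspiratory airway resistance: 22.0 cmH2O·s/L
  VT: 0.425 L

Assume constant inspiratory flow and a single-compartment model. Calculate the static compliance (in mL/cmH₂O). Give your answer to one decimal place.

53.1

Flow: 42 L/min ÷ 60 = 0.7 L/s.
Total PEEP = 10 cmH2O (set 0 + intrinsic 10); this is the baseline alveolar pressure.
Equation of motion (constant flow): PIP = Vt/C + R·V̇ + PEEP.
Vt/C = PIP − R·V̇ − PEEP = 33.4 − 22.0×0.7 − 10 = 33.4 − 15.4 − 10 = 8.0 cmH2O.
C = Vt / 8.0 = 425 / 8.0 = 53.125 mL/cmH2O.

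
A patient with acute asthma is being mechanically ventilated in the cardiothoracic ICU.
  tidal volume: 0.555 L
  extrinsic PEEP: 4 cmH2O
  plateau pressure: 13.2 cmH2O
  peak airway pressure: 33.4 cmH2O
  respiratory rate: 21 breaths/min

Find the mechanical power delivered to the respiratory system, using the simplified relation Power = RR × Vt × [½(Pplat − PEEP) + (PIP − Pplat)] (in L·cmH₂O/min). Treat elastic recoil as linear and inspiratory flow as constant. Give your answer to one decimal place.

Per-breath work = Vt × [½(Pplat−PEEP) + (PIP−Pplat)] = 0.555 × [0.5×9.2 + 20.2] = 0.555 × 24.8 = 13.764 L·cmH2O.
Power = 21 × 13.764 = 289.04 L·cmH2O/min.

289.0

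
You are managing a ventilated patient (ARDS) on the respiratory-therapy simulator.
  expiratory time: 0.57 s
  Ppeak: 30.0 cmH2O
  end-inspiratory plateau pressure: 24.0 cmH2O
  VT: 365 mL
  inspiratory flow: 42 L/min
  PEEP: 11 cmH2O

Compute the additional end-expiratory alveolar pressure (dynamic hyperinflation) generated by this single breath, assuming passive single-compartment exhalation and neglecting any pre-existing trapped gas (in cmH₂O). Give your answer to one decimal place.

Flow: 42 L/min ÷ 60 = 0.7 L/s.
R = (PIP − Pplat)/V̇ = (30.0 − 24.0) / 0.7 = 6.0/0.7 = 8.571 cmH2O·s/L.
C = Vt/(Pplat − PEEP) = 365.0 / (24.0 − 11) = 365.0/13.0 = 28.077 mL/cmH2O.
τ = R × C = 8.571 × 0.02808 L/cmH2O = 0.2407 s.
Fraction remaining = e^(−Te/τ) = e^(−0.57/0.2407) = 0.09366; trapped volume = 365.0 × 0.09366 = 34.186 mL.
Additional alveolar pressure from trapping ≈ V_trapped / C = 34.186 / 28.077 = 1.218 cmH2O.

1.2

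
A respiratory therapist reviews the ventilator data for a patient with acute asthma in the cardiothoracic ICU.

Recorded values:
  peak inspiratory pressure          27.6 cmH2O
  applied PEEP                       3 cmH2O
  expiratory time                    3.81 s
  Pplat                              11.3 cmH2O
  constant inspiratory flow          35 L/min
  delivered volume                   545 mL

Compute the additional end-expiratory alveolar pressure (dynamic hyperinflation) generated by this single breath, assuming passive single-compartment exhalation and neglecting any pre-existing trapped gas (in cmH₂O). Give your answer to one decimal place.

1.0

Flow: 35 L/min ÷ 60 = 0.5833 L/s.
R = (PIP − Pplat)/V̇ = (27.6 − 11.3) / 0.5833 = 16.3/0.5833 = 27.944 cmH2O·s/L.
C = Vt/(Pplat − PEEP) = 545.0 / (11.3 − 3) = 545.0/8.3 = 65.663 mL/cmH2O.
τ = R × C = 27.944 × 0.06566 L/cmH2O = 1.835 s.
Fraction remaining = e^(−Te/τ) = e^(−3.81/1.835) = 0.1254; trapped volume = 545.0 × 0.1254 = 68.343 mL.
Additional alveolar pressure from trapping ≈ V_trapped / C = 68.343 / 65.663 = 1.041 cmH2O.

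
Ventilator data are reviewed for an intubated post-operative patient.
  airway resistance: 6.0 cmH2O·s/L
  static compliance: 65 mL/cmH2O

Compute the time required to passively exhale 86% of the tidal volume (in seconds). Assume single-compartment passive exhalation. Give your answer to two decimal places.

0.77

τ = R × C = 6.0 × 65 mL/cmH2O = 6.0 × 0.065 L/cmH2O = 0.39 s.
Exhaled fraction f = 1 − e^(−t/τ) → t = −τ·ln(1 − f) = −0.39·ln(0.14) = 0.7668 s.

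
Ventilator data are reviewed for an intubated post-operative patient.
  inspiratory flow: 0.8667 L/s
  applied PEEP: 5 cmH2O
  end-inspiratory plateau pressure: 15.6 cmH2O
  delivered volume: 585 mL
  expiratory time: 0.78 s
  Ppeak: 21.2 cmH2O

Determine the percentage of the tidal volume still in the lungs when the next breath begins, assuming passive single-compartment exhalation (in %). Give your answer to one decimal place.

11.2

R = (PIP − Pplat)/V̇ = (21.2 − 15.6) / 0.8667 = 5.6/0.8667 = 6.461 cmH2O·s/L.
C = Vt/(Pplat − PEEP) = 585.0 / (15.6 − 5) = 585.0/10.6 = 55.189 mL/cmH2O.
τ = R × C = 6.461 × 0.05519 L/cmH2O = 0.3566 s.
Fraction remaining at end-expiration = e^(−Te/τ) = e^(−0.78/0.3566) = 0.1122 → 11.22%.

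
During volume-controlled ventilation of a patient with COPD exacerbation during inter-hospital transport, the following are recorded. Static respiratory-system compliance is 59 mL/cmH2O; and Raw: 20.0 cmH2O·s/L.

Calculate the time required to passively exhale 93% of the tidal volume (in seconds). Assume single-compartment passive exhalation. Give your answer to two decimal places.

τ = R × C = 20.0 × 59 mL/cmH2O = 20.0 × 0.059 L/cmH2O = 1.18 s.
Exhaled fraction f = 1 − e^(−t/τ) → t = −τ·ln(1 − f) = −1.18·ln(0.07) = 3.138 s.

3.14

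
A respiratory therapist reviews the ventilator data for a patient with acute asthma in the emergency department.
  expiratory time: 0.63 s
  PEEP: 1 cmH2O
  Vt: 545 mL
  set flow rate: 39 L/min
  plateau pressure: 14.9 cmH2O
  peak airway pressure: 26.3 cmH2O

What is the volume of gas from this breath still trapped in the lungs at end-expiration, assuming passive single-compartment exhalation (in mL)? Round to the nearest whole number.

Flow: 39 L/min ÷ 60 = 0.65 L/s.
R = (PIP − Pplat)/V̇ = (26.3 − 14.9) / 0.65 = 11.4/0.65 = 17.538 cmH2O·s/L.
C = Vt/(Pplat − PEEP) = 545.0 / (14.9 − 1) = 545.0/13.9 = 39.209 mL/cmH2O.
τ = R × C = 17.538 × 0.03921 L/cmH2O = 0.6877 s.
Fraction remaining = e^(−Te/τ) = e^(−0.63/0.6877) = 0.4001.
Trapped volume = 545.0 × 0.4001 = 218.05 mL.

218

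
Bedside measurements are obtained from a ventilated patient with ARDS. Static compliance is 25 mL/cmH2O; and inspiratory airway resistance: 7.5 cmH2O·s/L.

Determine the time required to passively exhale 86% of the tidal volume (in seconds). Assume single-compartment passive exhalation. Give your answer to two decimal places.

0.37

τ = R × C = 7.5 × 25 mL/cmH2O = 7.5 × 0.025 L/cmH2O = 0.1875 s.
Exhaled fraction f = 1 − e^(−t/τ) → t = −τ·ln(1 − f) = −0.1875·ln(0.14) = 0.3686 s.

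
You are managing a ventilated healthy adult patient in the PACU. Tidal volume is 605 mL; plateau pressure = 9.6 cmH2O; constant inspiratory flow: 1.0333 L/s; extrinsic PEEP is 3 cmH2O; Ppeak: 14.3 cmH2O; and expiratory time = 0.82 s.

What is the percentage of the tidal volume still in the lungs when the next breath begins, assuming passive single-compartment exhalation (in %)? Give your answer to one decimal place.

14.0

R = (PIP − Pplat)/V̇ = (14.3 − 9.6) / 1.0333 = 4.7/1.0333 = 4.549 cmH2O·s/L.
C = Vt/(Pplat − PEEP) = 605.0 / (9.6 − 3) = 605.0/6.6 = 91.667 mL/cmH2O.
τ = R × C = 4.549 × 0.09167 L/cmH2O = 0.417 s.
Fraction remaining at end-expiration = e^(−Te/τ) = e^(−0.82/0.417) = 0.14 → 14.0%.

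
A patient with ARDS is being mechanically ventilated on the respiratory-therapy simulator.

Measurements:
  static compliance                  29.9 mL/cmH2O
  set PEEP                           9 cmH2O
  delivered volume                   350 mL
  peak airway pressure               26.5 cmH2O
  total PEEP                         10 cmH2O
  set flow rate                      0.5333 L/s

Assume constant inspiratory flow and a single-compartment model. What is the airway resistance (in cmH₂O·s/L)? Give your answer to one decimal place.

9.0

Total PEEP = 10 cmH2O (set 9 + intrinsic 1); this is the baseline alveolar pressure.
Equation of motion (constant flow): PIP = Vt/C + R·V̇ + PEEP.
R·V̇ = PIP − Vt/C − PEEP = 26.5 − 350/29.9 − 10 = 26.5 − 11.706 − 10 = 4.794 cmH2O.
R = 4.794 / 0.5333 = 8.989 cmH2O·s/L.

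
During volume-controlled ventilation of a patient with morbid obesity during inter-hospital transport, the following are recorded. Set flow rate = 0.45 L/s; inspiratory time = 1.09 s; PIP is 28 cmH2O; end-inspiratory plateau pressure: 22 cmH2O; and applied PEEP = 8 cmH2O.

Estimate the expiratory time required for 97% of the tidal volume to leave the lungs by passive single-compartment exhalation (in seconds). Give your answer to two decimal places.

1.64

Vt = flow × Ti = 0.45 L/s × 1.09 s × 1000 mL/L = 490.5 mL.
R = (PIP − Pplat)/V̇ = (28 − 22) / 0.45 = 6.0/0.45 = 13.333 cmH2O·s/L.
C = Vt/(Pplat − PEEP) = 490.5 / (22 − 8) = 490.5/14.0 = 35.036 mL/cmH2O.
τ = R × C = 13.333 × 0.03504 L/cmH2O = 0.4672 s.
t = −τ·ln(1 − 0.97) = −0.4672·ln(0.03) = 1.638 s.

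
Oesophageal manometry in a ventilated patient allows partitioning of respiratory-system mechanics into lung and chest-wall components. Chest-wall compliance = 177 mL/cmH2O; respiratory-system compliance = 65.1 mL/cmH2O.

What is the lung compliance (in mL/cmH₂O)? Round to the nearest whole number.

103

1/CL = 1/Crs − 1/Ccw.
1/CL = 1/65.1 − 1/177 = 0.009711.
CL = 102.98 mL/cmH2O.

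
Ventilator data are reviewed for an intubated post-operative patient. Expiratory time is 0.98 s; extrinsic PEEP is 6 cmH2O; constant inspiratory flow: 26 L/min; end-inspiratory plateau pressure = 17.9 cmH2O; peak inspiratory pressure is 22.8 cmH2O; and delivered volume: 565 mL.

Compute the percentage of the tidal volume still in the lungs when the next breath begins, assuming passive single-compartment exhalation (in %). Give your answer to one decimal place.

Flow: 26 L/min ÷ 60 = 0.4333 L/s.
R = (PIP − Pplat)/V̇ = (22.8 − 17.9) / 0.4333 = 4.9/0.4333 = 11.309 cmH2O·s/L.
C = Vt/(Pplat − PEEP) = 565.0 / (17.9 − 6) = 565.0/11.9 = 47.479 mL/cmH2O.
τ = R × C = 11.309 × 0.04748 L/cmH2O = 0.537 s.
Fraction remaining at end-expiration = e^(−Te/τ) = e^(−0.98/0.537) = 0.1612 → 16.12%.

16.1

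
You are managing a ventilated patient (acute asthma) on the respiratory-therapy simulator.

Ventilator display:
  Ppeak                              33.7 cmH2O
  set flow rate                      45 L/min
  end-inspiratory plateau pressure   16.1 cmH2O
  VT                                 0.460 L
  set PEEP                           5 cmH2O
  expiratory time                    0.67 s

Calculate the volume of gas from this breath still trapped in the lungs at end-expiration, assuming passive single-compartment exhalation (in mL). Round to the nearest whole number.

231

Flow: 45 L/min ÷ 60 = 0.75 L/s.
R = (PIP − Pplat)/V̇ = (33.7 − 16.1) / 0.75 = 17.6/0.75 = 23.467 cmH2O·s/L.
C = Vt/(Pplat − PEEP) = 460.0 / (16.1 − 5) = 460.0/11.1 = 41.441 mL/cmH2O.
τ = R × C = 23.467 × 0.04144 L/cmH2O = 0.9725 s.
Fraction remaining = e^(−Te/τ) = e^(−0.67/0.9725) = 0.5021.
Trapped volume = 460.0 × 0.5021 = 230.97 mL.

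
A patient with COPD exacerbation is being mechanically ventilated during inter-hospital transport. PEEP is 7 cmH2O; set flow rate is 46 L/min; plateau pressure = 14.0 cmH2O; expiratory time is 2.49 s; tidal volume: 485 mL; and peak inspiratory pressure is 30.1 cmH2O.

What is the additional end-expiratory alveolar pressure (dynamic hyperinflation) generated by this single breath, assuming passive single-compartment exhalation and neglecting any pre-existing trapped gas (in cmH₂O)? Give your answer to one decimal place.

Flow: 46 L/min ÷ 60 = 0.7667 L/s.
R = (PIP − Pplat)/V̇ = (30.1 − 14.0) / 0.7667 = 16.1/0.7667 = 20.999 cmH2O·s/L.
C = Vt/(Pplat − PEEP) = 485.0 / (14.0 − 7) = 485.0/7.0 = 69.286 mL/cmH2O.
τ = R × C = 20.999 × 0.06929 L/cmH2O = 1.455 s.
Fraction remaining = e^(−Te/τ) = e^(−2.49/1.455) = 0.1806; trapped volume = 485.0 × 0.1806 = 87.591 mL.
Additional alveolar pressure from trapping ≈ V_trapped / C = 87.591 / 69.286 = 1.264 cmH2O.

1.3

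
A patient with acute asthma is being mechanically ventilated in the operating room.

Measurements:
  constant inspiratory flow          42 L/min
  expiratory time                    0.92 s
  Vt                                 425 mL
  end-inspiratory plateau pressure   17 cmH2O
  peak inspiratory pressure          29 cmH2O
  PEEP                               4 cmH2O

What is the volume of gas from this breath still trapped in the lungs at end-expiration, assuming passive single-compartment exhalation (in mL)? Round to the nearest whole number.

Flow: 42 L/min ÷ 60 = 0.7 L/s.
R = (PIP − Pplat)/V̇ = (29 − 17) / 0.7 = 12.0/0.7 = 17.143 cmH2O·s/L.
C = Vt/(Pplat − PEEP) = 425.0 / (17 − 4) = 425.0/13.0 = 32.692 mL/cmH2O.
τ = R × C = 17.143 × 0.03269 L/cmH2O = 0.5604 s.
Fraction remaining = e^(−Te/τ) = e^(−0.92/0.5604) = 0.1937.
Trapped volume = 425.0 × 0.1937 = 82.323 mL.

82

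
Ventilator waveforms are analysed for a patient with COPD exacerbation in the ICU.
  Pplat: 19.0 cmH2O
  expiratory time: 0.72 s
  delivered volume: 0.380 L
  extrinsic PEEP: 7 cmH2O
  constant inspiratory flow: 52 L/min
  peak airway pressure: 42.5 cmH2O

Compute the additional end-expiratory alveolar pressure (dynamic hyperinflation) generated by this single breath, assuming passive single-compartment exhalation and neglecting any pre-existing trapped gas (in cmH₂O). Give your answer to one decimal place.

Flow: 52 L/min ÷ 60 = 0.8667 L/s.
R = (PIP − Pplat)/V̇ = (42.5 − 19.0) / 0.8667 = 23.5/0.8667 = 27.114 cmH2O·s/L.
C = Vt/(Pplat − PEEP) = 380.0 / (19.0 − 7) = 380.0/12.0 = 31.667 mL/cmH2O.
τ = R × C = 27.114 × 0.03167 L/cmH2O = 0.8587 s.
Fraction remaining = e^(−Te/τ) = e^(−0.72/0.8587) = 0.4324; trapped volume = 380.0 × 0.4324 = 164.31 mL.
Additional alveolar pressure from trapping ≈ V_trapped / C = 164.31 / 31.667 = 5.189 cmH2O.

5.2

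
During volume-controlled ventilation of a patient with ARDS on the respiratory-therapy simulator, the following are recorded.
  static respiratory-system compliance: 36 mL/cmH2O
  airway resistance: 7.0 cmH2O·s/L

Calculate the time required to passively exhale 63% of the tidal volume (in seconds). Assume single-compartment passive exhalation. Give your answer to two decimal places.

τ = R × C = 7.0 × 36 mL/cmH2O = 7.0 × 0.036 L/cmH2O = 0.252 s.
Exhaled fraction f = 1 − e^(−t/τ) → t = −τ·ln(1 − f) = −0.252·ln(0.37) = 0.2506 s.

0.25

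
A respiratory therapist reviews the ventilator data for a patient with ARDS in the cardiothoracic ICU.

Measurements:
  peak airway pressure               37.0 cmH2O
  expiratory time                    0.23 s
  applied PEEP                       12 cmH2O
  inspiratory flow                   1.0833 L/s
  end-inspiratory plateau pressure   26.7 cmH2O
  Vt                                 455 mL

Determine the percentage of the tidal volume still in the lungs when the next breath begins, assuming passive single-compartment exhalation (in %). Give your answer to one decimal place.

R = (PIP − Pplat)/V̇ = (37.0 − 26.7) / 1.0833 = 10.3/1.0833 = 9.508 cmH2O·s/L.
C = Vt/(Pplat − PEEP) = 455.0 / (26.7 − 12) = 455.0/14.7 = 30.952 mL/cmH2O.
τ = R × C = 9.508 × 0.03095 L/cmH2O = 0.2943 s.
Fraction remaining at end-expiration = e^(−Te/τ) = e^(−0.23/0.2943) = 0.4577 → 45.77%.

45.8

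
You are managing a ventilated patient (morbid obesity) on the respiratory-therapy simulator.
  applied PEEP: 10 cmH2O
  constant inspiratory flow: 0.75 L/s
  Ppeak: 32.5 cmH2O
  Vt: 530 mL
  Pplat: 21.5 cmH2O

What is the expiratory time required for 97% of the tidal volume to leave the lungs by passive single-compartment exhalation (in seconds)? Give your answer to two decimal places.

2.37

R = (PIP − Pplat)/V̇ = (32.5 − 21.5) / 0.75 = 11.0/0.75 = 14.667 cmH2O·s/L.
C = Vt/(Pplat − PEEP) = 530.0 / (21.5 − 10) = 530.0/11.5 = 46.087 mL/cmH2O.
τ = R × C = 14.667 × 0.04609 L/cmH2O = 0.676 s.
t = −τ·ln(1 − 0.97) = −0.676·ln(0.03) = 2.37 s.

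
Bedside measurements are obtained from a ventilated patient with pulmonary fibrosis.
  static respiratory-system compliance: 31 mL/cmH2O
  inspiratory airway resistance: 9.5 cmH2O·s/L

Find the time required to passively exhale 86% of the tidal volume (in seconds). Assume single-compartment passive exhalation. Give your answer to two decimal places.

0.58

τ = R × C = 9.5 × 31 mL/cmH2O = 9.5 × 0.031 L/cmH2O = 0.2945 s.
Exhaled fraction f = 1 − e^(−t/τ) → t = −τ·ln(1 − f) = −0.2945·ln(0.14) = 0.579 s.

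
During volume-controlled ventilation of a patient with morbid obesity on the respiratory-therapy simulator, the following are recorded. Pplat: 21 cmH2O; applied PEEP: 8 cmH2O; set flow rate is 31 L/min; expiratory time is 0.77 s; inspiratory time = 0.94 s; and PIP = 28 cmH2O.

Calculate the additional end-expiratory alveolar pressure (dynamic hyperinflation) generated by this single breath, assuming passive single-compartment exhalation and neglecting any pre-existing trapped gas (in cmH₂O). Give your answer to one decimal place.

Flow: 31 L/min ÷ 60 = 0.5167 L/s.
Vt = flow × Ti = 0.5167 L/s × 0.94 s × 1000 mL/L = 485.7 mL.
R = (PIP − Pplat)/V̇ = (28 − 21) / 0.5167 = 7.0/0.5167 = 13.548 cmH2O·s/L.
C = Vt/(Pplat − PEEP) = 485.7 / (21 − 8) = 485.7/13.0 = 37.362 mL/cmH2O.
τ = R × C = 13.548 × 0.03736 L/cmH2O = 0.5062 s.
Fraction remaining = e^(−Te/τ) = e^(−0.77/0.5062) = 0.2185; trapped volume = 485.7 × 0.2185 = 106.13 mL.
Additional alveolar pressure from trapping ≈ V_trapped / C = 106.13 / 37.362 = 2.841 cmH2O.

2.8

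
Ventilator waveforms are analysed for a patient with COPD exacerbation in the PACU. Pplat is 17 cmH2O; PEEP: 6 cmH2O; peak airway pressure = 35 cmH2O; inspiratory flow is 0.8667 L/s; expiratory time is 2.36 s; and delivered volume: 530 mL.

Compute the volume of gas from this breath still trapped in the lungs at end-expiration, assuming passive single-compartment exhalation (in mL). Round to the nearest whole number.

50

R = (PIP − Pplat)/V̇ = (35 − 17) / 0.8667 = 18.0/0.8667 = 20.768 cmH2O·s/L.
C = Vt/(Pplat − PEEP) = 530.0 / (17 − 6) = 530.0/11.0 = 48.182 mL/cmH2O.
τ = R × C = 20.768 × 0.04818 L/cmH2O = 1.001 s.
Fraction remaining = e^(−Te/τ) = e^(−2.36/1.001) = 0.09464.
Trapped volume = 530.0 × 0.09464 = 50.159 mL.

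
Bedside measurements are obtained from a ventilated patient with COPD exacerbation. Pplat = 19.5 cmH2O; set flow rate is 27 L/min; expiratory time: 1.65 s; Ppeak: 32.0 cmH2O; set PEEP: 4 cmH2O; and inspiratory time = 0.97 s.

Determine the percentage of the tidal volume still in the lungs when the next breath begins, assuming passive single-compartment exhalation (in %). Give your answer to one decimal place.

12.1

Flow: 27 L/min ÷ 60 = 0.45 L/s.
Vt = flow × Ti = 0.45 L/s × 0.97 s × 1000 mL/L = 436.5 mL.
R = (PIP − Pplat)/V̇ = (32.0 − 19.5) / 0.45 = 12.5/0.45 = 27.778 cmH2O·s/L.
C = Vt/(Pplat − PEEP) = 436.5 / (19.5 − 4) = 436.5/15.5 = 28.161 mL/cmH2O.
τ = R × C = 27.778 × 0.02816 L/cmH2O = 0.7822 s.
Fraction remaining at end-expiration = e^(−Te/τ) = e^(−1.65/0.7822) = 0.1213 → 12.13%.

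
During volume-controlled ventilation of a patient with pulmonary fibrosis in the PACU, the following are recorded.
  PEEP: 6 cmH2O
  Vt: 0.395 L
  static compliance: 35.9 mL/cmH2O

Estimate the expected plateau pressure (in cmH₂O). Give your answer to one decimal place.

Pplat = PEEP + Vt / Cstat = 6 + 395 / 35.9 = 6 + 11.003 = 17.003 cmH2O.

17.0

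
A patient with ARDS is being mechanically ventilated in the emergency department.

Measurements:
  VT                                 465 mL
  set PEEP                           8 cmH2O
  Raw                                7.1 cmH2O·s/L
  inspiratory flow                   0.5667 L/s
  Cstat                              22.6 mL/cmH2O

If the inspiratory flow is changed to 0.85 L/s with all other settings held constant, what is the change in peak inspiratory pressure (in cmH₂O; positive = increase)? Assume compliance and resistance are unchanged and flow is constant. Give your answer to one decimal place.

2.0

PIP = Vt/C + R·V̇ + PEEP (constant-flow equation of motion).
Only the resistive term changes: ΔPIP = R × ΔV̇ = 7.1 × (0.85 − 0.5667) = 7.1 × 0.2833 = 2.011 cmH2O.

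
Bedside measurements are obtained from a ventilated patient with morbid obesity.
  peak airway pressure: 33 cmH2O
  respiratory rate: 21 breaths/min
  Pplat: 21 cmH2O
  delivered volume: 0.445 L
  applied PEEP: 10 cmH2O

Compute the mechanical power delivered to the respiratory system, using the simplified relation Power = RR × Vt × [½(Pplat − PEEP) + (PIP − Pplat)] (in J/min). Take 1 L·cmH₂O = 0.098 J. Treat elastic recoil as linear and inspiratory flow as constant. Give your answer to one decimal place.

Per-breath work = Vt × [½(Pplat−PEEP) + (PIP−Pplat)] = 0.445 × [0.5×11.0 + 12.0] = 0.445 × 17.5 = 7.788 L·cmH2O.
Power = 21 × 7.788 = 163.55 L·cmH2O/min.
× 0.098 J/(L·cmH2O) → 16.028 J/min.

16.0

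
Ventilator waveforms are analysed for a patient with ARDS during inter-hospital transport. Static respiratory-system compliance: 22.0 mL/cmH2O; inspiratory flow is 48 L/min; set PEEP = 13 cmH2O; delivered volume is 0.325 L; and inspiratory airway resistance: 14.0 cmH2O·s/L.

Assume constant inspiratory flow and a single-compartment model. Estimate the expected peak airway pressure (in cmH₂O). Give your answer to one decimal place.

Flow: 48 L/min ÷ 60 = 0.8 L/s.
Equation of motion (constant flow): PIP = Vt/C + R·V̇ + PEEP.
PIP = 325/22.0 + 14.0×0.8 + 13 = 14.773 + 11.2 + 13 = 38.973 cmH2O.

39.0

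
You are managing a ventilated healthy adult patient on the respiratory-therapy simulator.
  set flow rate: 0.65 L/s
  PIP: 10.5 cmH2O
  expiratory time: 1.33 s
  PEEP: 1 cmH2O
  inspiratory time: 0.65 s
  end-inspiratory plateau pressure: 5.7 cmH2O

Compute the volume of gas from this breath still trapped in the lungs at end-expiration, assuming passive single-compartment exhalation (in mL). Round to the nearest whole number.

57

Vt = flow × Ti = 0.65 L/s × 0.65 s × 1000 mL/L = 422.5 mL.
R = (PIP − Pplat)/V̇ = (10.5 − 5.7) / 0.65 = 4.8/0.65 = 7.385 cmH2O·s/L.
C = Vt/(Pplat − PEEP) = 422.5 / (5.7 − 1) = 422.5/4.7 = 89.894 mL/cmH2O.
τ = R × C = 7.385 × 0.08989 L/cmH2O = 0.6638 s.
Fraction remaining = e^(−Te/τ) = e^(−1.33/0.6638) = 0.1348.
Trapped volume = 422.5 × 0.1348 = 56.953 mL.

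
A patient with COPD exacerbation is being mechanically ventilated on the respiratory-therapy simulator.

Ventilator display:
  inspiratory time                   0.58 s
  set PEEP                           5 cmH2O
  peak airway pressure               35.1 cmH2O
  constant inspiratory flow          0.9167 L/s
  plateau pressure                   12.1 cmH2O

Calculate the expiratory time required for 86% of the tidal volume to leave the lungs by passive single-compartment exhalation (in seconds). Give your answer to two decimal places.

3.69

Vt = flow × Ti = 0.9167 L/s × 0.58 s × 1000 mL/L = 531.69 mL.
R = (PIP − Pplat)/V̇ = (35.1 − 12.1) / 0.9167 = 23.0/0.9167 = 25.09 cmH2O·s/L.
C = Vt/(Pplat − PEEP) = 531.69 / (12.1 − 5) = 531.69/7.1 = 74.886 mL/cmH2O.
τ = R × C = 25.09 × 0.07489 L/cmH2O = 1.879 s.
t = −τ·ln(1 − 0.86) = −1.879·ln(0.14) = 3.694 s.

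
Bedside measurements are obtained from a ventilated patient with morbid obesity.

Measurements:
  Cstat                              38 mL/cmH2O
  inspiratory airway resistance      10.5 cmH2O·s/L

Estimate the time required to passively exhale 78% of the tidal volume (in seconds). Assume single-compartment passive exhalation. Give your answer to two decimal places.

τ = R × C = 10.5 × 38 mL/cmH2O = 10.5 × 0.038 L/cmH2O = 0.399 s.
Exhaled fraction f = 1 − e^(−t/τ) → t = −τ·ln(1 − f) = −0.399·ln(0.22) = 0.6041 s.

0.60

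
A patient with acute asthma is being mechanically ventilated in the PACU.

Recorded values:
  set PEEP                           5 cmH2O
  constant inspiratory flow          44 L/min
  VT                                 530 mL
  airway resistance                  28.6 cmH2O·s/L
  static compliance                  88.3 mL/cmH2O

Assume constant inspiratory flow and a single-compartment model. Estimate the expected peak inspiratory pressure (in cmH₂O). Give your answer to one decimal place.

Flow: 44 L/min ÷ 60 = 0.7333 L/s.
Equation of motion (constant flow): PIP = Vt/C + R·V̇ + PEEP.
PIP = 530/88.3 + 28.6×0.7333 + 5 = 6.002 + 20.972 + 5 = 31.974 cmH2O.

32.0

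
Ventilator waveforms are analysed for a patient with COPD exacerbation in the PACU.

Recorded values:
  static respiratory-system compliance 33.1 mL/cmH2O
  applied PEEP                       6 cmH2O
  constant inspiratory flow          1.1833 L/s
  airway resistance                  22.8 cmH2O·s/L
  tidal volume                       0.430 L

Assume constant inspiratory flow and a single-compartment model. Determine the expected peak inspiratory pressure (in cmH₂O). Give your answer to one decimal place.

46.0

Equation of motion (constant flow): PIP = Vt/C + R·V̇ + PEEP.
PIP = 430/33.1 + 22.8×1.1833 + 6 = 12.991 + 26.979 + 6 = 45.97 cmH2O.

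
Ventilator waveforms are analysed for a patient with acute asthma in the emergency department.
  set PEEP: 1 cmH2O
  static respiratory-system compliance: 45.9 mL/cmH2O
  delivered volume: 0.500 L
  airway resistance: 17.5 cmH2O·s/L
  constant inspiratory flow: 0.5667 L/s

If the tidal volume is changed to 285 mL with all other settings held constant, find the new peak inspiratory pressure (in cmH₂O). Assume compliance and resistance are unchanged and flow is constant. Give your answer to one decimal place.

17.1

PIP = Vt/C + R·V̇ + PEEP (constant-flow equation of motion).
Only the elastic term changes: ΔPIP = ΔVt / C = (285 − 500) / 45.9 = -4.684 cmH2O.
Original PIP = 500/45.9 + 17.5×0.5667 + 1 = 21.81 cmH2O; new PIP = 21.81 + (-4.684) = 17.126 cmH2O.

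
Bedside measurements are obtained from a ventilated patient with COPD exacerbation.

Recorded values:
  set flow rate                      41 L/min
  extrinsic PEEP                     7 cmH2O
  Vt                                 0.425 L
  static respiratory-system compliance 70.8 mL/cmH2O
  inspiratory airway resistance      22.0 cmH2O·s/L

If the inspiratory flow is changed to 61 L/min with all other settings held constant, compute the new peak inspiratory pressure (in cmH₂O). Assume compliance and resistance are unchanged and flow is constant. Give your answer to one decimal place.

Flow: 41 L/min ÷ 60 = 0.6833 L/s.
New flow: 61 L/min ÷ 60 = 1.0167 L/s.
PIP = Vt/C + R·V̇ + PEEP (constant-flow equation of motion).
Only the resistive term changes: ΔPIP = R × ΔV̇ = 22.0 × (1.0167 − 0.6833) = 22.0 × 0.3334 = 7.335 cmH2O.
Original PIP = 425/70.8 + 22.0×0.6833 + 7 = 28.035 cmH2O; new PIP = 28.035 + (7.335) = 35.37 cmH2O.

35.4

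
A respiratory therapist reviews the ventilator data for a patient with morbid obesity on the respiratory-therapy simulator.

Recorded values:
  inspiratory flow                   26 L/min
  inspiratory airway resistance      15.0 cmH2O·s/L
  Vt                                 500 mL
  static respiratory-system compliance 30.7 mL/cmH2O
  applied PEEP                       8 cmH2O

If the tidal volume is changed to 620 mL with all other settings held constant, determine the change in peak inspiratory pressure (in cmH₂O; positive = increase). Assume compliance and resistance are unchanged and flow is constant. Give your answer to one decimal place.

3.9

PIP = Vt/C + R·V̇ + PEEP (constant-flow equation of motion).
Only the elastic term changes: ΔPIP = ΔVt / C = (620 − 500) / 30.7 = 3.909 cmH2O.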